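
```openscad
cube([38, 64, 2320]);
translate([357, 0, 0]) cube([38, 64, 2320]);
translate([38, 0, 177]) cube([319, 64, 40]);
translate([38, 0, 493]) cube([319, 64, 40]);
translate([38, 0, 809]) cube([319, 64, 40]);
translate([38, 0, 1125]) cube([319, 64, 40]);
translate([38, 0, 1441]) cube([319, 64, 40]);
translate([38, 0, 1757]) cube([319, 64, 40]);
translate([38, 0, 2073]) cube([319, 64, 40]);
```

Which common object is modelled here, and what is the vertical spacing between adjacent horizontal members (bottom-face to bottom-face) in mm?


A ladder. The rung spacing is 316 mm.

Two tall 38×64 posts with 7 short bars between them — a ladder. Adjacent rungs sit at z = 177 and z = 493, so the spacing is 493 − 177 = 316 mm.


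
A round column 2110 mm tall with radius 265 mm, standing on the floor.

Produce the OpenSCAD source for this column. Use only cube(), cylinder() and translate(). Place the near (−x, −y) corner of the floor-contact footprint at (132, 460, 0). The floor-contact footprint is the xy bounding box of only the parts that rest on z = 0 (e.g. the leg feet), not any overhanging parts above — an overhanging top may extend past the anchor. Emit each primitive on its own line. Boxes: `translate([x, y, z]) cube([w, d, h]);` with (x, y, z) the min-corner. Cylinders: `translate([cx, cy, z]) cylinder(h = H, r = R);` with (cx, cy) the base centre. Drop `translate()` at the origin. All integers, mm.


translate([397, 725, 0]) cylinder(h = 2110, r = 265);


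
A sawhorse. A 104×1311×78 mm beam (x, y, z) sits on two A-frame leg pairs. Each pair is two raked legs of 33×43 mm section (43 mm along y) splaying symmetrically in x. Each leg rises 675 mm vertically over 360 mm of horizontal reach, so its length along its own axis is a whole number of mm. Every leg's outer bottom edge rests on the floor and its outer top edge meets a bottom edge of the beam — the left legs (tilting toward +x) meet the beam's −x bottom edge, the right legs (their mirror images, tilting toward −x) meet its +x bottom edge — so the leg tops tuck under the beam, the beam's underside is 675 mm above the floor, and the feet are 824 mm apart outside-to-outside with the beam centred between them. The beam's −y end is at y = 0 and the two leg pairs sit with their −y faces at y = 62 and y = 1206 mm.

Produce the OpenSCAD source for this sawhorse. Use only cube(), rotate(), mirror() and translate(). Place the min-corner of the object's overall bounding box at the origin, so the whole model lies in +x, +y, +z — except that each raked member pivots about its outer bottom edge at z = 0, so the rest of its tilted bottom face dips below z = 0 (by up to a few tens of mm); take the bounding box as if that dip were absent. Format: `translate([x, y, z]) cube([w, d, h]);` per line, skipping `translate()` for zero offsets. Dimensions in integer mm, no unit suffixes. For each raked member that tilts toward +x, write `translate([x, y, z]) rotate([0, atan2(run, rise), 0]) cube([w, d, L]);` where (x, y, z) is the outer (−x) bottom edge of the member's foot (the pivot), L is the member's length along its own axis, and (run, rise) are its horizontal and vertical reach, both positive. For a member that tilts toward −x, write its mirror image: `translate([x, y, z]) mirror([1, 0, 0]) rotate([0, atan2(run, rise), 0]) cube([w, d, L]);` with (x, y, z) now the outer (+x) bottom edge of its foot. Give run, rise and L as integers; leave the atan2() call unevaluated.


// leg length = √(360² + 675²) = 765
// right-leg outer foot x = 2·360 + 104 = 824
// beam min-corner = (360, 0, 675)
translate([360, 0, 675]) cube([104, 1311, 78]);
translate([0, 62, 0]) rotate([0, atan2(360, 675), 0]) cube([33, 43, 765]);
translate([824, 62, 0]) mirror([1, 0, 0]) rotate([0, atan2(360, 675), 0]) cube([33, 43, 765]);
translate([0, 1206, 0]) rotate([0, atan2(360, 675), 0]) cube([33, 43, 765]);
translate([824, 1206, 0]) mirror([1, 0, 0]) rotate([0, atan2(360, 675), 0]) cube([33, 43, 765]);


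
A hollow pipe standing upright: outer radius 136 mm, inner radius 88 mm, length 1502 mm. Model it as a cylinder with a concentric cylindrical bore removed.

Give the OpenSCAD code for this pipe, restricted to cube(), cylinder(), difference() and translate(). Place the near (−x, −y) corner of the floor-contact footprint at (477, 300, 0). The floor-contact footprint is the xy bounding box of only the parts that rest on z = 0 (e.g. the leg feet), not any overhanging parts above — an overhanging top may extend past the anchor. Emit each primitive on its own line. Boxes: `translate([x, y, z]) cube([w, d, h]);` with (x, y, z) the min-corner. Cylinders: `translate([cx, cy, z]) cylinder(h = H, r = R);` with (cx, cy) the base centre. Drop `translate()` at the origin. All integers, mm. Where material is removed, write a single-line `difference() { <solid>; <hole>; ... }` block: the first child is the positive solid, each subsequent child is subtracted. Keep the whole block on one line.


difference() { translate([613, 436, 0]) cylinder(h = 1502, r = 136); translate([613, 436, 0]) cylinder(h = 1502, r = 88); }


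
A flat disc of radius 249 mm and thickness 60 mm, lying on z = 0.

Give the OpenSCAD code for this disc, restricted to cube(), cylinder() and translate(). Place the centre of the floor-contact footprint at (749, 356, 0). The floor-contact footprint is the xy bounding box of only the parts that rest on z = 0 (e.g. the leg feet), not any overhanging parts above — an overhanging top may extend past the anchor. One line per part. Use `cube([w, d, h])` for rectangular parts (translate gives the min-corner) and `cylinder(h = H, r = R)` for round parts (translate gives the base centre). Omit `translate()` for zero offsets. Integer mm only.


translate([749, 356, 0]) cylinder(h = 60, r = 249);


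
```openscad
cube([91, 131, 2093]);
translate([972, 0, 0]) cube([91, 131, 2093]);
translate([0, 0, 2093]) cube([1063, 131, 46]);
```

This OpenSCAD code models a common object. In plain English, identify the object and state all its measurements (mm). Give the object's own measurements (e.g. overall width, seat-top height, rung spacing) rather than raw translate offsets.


A door frame. The clear opening is 881 mm wide and 2093 mm high. Two 91 mm wide jambs, 131 mm deep, stand either side of the opening from the floor to the top of the opening. A 46 mm thick head sits across the top of both jambs, spanning the full outside width of the frame.


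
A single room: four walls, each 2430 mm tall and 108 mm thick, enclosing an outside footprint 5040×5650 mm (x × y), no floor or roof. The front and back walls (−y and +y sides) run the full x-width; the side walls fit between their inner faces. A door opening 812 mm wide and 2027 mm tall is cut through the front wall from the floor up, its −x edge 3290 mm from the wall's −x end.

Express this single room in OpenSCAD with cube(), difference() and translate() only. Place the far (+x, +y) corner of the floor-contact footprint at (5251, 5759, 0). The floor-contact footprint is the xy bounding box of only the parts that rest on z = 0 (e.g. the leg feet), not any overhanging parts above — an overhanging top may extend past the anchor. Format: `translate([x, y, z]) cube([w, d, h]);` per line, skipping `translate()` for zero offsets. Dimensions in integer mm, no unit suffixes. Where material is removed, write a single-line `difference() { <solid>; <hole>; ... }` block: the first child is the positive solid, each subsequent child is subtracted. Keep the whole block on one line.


difference() { translate([211, 109, 0]) cube([5040, 108, 2430]); translate([3501, 109, 0]) cube([812, 108, 2027]); }
translate([211, 5651, 0]) cube([5040, 108, 2430]);
translate([211, 217, 0]) cube([108, 5434, 2430]);
translate([5143, 217, 0]) cube([108, 5434, 2430]);


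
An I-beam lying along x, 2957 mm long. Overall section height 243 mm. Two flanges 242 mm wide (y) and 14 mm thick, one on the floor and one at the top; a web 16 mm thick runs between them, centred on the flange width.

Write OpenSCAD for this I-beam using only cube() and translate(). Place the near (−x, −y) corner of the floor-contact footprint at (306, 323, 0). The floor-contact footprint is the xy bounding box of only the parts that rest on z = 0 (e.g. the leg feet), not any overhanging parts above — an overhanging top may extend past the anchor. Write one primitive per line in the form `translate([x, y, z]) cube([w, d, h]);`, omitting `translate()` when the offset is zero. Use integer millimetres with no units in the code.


translate([306, 323, 0]) cube([2957, 242, 14]);
translate([306, 436, 14]) cube([2957, 16, 215]);
translate([306, 323, 229]) cube([2957, 242, 14]);


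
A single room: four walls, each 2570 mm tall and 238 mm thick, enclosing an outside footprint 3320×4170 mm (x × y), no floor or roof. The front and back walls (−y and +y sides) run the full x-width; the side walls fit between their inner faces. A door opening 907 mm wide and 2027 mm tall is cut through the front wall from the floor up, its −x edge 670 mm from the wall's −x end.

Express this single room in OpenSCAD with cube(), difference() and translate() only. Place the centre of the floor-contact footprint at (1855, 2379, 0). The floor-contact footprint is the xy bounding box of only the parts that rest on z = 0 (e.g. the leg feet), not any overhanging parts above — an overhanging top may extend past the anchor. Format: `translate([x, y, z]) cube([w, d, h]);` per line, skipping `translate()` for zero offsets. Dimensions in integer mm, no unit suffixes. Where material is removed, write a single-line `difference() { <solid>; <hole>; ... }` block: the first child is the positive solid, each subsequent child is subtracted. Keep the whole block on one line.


difference() { translate([195, 294, 0]) cube([3320, 238, 2570]); translate([865, 294, 0]) cube([907, 238, 2027]); }
translate([195, 4226, 0]) cube([3320, 238, 2570]);
translate([195, 532, 0]) cube([238, 3694, 2570]);
translate([3277, 532, 0]) cube([238, 3694, 2570]);


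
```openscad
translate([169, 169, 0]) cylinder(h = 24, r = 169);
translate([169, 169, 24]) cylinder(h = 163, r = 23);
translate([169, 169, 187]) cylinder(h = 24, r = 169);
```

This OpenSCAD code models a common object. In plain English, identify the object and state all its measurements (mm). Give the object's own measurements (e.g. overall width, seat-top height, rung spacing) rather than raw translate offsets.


A spool: two coaxial disc flanges of radius 169 mm and thickness 24 mm, joined by a core cylinder of radius 23 mm and height 163 mm. The lower flange rests on z = 0 and the three cylinders share a vertical axis.


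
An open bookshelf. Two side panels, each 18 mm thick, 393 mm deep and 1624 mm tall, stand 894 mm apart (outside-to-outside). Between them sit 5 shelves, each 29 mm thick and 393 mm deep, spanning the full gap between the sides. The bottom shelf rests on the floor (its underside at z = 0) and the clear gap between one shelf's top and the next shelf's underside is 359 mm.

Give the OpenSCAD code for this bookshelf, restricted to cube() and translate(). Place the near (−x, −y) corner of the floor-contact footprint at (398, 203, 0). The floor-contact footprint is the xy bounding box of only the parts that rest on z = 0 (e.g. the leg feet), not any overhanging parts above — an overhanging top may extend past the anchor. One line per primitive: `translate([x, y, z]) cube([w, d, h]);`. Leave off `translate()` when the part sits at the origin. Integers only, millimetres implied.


translate([398, 203, 0]) cube([18, 393, 1624]);
translate([1274, 203, 0]) cube([18, 393, 1624]);
translate([416, 203, 0]) cube([858, 393, 29]);
translate([416, 203, 388]) cube([858, 393, 29]);
translate([416, 203, 776]) cube([858, 393, 29]);
translate([416, 203, 1164]) cube([858, 393, 29]);
translate([416, 203, 1552]) cube([858, 393, 29]);


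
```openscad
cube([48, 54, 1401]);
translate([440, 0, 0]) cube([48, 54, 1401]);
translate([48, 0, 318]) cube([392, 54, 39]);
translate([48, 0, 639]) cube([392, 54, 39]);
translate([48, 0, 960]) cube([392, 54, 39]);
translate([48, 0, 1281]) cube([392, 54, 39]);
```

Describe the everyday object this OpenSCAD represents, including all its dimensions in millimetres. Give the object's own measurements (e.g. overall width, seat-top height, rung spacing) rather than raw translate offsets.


A straight ladder. Two 48×54 mm vertical rails, 1401 mm tall, stand 488 mm apart (outside-to-outside) with their front faces coplanar on the −y side. 4 rungs, each 54 mm deep and 39 mm tall, span between the inner faces of the rails, front faces flush with the rails. The lowest rung's underside is at z = 318 mm and rungs are spaced 321 mm apart (underside to underside).


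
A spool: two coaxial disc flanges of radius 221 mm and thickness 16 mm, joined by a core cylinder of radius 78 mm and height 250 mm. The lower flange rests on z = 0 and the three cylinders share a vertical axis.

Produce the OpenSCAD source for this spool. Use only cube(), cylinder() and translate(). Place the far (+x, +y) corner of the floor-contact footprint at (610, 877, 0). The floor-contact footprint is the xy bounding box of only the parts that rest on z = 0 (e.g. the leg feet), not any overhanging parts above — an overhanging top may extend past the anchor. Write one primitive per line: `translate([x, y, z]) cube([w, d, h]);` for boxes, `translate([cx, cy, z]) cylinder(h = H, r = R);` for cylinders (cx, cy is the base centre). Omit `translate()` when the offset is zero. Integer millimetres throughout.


translate([389, 656, 0]) cylinder(h = 16, r = 221);
translate([389, 656, 16]) cylinder(h = 250, r = 78);
translate([389, 656, 266]) cylinder(h = 16, r = 221);


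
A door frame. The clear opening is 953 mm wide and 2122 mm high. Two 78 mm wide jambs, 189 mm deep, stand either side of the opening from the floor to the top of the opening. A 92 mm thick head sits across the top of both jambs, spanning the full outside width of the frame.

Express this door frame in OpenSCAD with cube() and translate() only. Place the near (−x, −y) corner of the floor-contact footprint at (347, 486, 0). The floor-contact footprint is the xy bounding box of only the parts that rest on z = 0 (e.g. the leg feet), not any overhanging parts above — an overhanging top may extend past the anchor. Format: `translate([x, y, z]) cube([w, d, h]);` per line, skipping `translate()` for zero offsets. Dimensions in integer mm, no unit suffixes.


translate([347, 486, 0]) cube([78, 189, 2122]);
translate([1378, 486, 0]) cube([78, 189, 2122]);
translate([347, 486, 2122]) cube([1109, 189, 92]);


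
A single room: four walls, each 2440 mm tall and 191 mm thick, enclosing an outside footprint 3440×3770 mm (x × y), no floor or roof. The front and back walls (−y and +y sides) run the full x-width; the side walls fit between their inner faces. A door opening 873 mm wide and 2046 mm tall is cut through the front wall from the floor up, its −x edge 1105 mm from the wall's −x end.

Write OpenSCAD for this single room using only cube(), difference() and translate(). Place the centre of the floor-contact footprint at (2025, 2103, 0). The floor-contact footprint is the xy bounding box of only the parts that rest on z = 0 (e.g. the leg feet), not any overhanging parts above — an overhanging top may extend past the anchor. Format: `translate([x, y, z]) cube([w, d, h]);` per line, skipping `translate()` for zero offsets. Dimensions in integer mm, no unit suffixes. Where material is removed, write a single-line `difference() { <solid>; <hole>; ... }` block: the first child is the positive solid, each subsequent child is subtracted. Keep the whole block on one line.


difference() { translate([305, 218, 0]) cube([3440, 191, 2440]); translate([1410, 218, 0]) cube([873, 191, 2046]); }
translate([305, 3797, 0]) cube([3440, 191, 2440]);
translate([305, 409, 0]) cube([191, 3388, 2440]);
translate([3554, 409, 0]) cube([191, 3388, 2440]);


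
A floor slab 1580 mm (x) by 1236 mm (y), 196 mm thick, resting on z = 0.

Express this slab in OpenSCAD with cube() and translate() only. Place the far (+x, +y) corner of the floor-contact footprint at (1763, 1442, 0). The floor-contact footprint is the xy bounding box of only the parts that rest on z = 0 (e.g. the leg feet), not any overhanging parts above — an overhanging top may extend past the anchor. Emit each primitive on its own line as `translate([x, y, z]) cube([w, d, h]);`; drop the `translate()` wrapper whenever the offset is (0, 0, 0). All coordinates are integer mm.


translate([183, 206, 0]) cube([1580, 1236, 196]);


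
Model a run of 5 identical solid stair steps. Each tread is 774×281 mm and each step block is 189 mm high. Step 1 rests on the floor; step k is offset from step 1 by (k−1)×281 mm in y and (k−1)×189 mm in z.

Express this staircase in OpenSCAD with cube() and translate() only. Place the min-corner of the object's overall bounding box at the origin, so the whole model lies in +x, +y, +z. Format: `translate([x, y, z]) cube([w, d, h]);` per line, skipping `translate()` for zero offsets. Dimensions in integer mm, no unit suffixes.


cube([774, 281, 189]);
translate([0, 281, 189]) cube([774, 281, 189]);
translate([0, 562, 378]) cube([774, 281, 189]);
translate([0, 843, 567]) cube([774, 281, 189]);
translate([0, 1124, 756]) cube([774, 281, 189]);


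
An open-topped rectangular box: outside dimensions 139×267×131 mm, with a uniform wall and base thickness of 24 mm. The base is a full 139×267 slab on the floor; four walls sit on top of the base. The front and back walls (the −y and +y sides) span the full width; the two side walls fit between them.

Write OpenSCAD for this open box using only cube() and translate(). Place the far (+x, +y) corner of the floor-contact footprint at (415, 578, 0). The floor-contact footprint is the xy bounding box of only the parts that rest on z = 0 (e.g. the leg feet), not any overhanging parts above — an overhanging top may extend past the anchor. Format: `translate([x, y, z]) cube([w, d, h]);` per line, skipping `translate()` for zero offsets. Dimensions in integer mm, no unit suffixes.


translate([276, 311, 0]) cube([139, 267, 24]);
translate([276, 311, 24]) cube([139, 24, 107]);
translate([276, 554, 24]) cube([139, 24, 107]);
translate([276, 335, 24]) cube([24, 219, 107]);
translate([391, 335, 24]) cube([24, 219, 107]);


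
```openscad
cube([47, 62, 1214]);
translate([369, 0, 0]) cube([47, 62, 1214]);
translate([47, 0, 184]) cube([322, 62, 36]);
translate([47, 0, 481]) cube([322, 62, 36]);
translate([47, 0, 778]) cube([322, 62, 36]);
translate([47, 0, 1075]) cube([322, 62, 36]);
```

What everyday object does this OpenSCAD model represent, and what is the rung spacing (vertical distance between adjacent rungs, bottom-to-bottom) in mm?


A ladder. The rung spacing is 297 mm.

Two tall 47×62 posts with 4 short bars between them — a ladder. Adjacent rungs sit at z = 184 and z = 481, so the spacing is 481 − 184 = 297 mm.


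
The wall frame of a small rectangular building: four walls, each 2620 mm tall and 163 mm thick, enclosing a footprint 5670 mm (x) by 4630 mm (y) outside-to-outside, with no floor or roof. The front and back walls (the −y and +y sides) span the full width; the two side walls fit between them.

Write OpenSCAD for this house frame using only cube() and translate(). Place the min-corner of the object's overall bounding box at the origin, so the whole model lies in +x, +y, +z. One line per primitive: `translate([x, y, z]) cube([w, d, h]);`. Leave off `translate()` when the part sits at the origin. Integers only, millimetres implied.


cube([5670, 163, 2620]);
translate([0, 4467, 0]) cube([5670, 163, 2620]);
translate([0, 163, 0]) cube([163, 4304, 2620]);
translate([5507, 163, 0]) cube([163, 4304, 2620]);


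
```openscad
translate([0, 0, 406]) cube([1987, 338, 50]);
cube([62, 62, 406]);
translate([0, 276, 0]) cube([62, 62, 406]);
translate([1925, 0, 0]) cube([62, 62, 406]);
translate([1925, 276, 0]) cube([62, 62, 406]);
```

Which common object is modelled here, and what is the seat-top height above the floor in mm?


A bench. The seat-top height is 456 mm.

A long slab on four corner posts — a bench. The slab sits at z = 406 with thickness 50, so the top is 406 + 50 = 456 mm.


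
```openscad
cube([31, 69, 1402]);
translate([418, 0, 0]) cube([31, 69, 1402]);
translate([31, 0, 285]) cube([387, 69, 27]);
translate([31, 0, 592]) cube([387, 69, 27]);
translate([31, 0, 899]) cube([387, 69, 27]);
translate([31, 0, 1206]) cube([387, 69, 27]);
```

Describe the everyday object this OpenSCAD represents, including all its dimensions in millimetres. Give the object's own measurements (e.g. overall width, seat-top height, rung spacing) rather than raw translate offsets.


A straight ladder. Two 31×69 mm vertical rails, 1402 mm tall, stand 449 mm apart (outside-to-outside) with their front faces coplanar on the −y side. 4 rungs, each 69 mm deep and 27 mm tall, span between the inner faces of the rails, front faces flush with the rails. The lowest rung's underside is at z = 285 mm and rungs are spaced 307 mm apart (underside to underside).


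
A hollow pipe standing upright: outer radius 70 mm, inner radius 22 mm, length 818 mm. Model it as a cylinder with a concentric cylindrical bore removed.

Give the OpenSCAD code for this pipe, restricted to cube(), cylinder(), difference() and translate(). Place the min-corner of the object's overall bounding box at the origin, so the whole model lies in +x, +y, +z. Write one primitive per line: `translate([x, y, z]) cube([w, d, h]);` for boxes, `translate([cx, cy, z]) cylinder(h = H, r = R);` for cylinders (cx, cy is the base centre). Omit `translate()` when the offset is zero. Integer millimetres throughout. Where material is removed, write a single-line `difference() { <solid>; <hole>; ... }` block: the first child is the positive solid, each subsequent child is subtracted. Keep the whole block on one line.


difference() { translate([70, 70, 0]) cylinder(h = 818, r = 70); translate([70, 70, 0]) cylinder(h = 818, r = 22); }


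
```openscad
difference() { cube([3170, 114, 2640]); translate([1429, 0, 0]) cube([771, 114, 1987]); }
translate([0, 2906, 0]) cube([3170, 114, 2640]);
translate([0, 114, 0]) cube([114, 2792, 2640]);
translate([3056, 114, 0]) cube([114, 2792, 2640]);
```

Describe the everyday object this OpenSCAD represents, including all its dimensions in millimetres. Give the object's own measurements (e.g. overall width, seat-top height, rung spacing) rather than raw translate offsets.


A single room: four walls, each 2640 mm tall and 114 mm thick, enclosing an outside footprint 3170×3020 mm (x × y), no floor or roof. The front and back walls (−y and +y sides) run the full x-width; the side walls fit between their inner faces. A door opening 771 mm wide and 1987 mm tall is cut through the front wall from the floor up, its −x edge 1429 mm from the wall's −x end.


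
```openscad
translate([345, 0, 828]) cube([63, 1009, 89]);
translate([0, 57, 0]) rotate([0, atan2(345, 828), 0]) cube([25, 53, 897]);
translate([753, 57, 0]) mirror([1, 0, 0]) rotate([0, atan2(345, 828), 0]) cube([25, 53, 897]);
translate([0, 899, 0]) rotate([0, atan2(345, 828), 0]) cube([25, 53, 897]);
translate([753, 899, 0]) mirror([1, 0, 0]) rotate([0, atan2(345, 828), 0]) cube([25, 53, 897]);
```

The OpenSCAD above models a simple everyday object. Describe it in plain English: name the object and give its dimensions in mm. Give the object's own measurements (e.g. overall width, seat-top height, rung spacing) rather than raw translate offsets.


A sawhorse. A 63×1009×89 mm beam (x, y, z) sits on two A-frame leg pairs. Each pair is two raked legs of 25×53 mm section (53 mm along y) splaying symmetrically in x. Each leg rises 828 mm vertically over 345 mm of horizontal reach and is 897 mm long along its own axis. Every leg's outer bottom edge rests on the floor and its outer top edge meets a bottom edge of the beam — the left legs (tilting toward +x) meet the beam's −x bottom edge, the right legs (their mirror images, tilting toward −x) meet its +x bottom edge — so the leg tops tuck under the beam, the beam's underside is 828 mm above the floor, and the feet are 753 mm apart outside-to-outside with the beam centred between them. The two leg pairs are set in 57 mm from either end of the beam.


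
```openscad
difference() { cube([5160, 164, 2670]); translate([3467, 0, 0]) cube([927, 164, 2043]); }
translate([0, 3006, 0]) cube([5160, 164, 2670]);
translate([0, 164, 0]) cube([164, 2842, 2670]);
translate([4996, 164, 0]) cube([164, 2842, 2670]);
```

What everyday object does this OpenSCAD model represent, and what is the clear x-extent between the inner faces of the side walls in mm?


A single room. The interior width is 4832 mm.

Four walls enclosing a rectangle with a door in the front wall — a room. Outside width 5160 minus two 164 mm walls gives 4832 mm.


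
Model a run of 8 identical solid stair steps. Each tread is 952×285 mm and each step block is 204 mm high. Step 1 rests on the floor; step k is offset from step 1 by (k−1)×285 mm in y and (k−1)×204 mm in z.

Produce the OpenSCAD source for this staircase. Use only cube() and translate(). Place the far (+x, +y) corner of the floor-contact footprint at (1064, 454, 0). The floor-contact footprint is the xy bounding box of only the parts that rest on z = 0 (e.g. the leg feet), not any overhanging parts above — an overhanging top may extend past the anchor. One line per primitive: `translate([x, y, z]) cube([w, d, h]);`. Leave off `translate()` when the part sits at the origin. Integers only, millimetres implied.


translate([112, 169, 0]) cube([952, 285, 204]);
translate([112, 454, 204]) cube([952, 285, 204]);
translate([112, 739, 408]) cube([952, 285, 204]);
translate([112, 1024, 612]) cube([952, 285, 204]);
translate([112, 1309, 816]) cube([952, 285, 204]);
translate([112, 1594, 1020]) cube([952, 285, 204]);
translate([112, 1879, 1224]) cube([952, 285, 204]);
translate([112, 2164, 1428]) cube([952, 285, 204]);


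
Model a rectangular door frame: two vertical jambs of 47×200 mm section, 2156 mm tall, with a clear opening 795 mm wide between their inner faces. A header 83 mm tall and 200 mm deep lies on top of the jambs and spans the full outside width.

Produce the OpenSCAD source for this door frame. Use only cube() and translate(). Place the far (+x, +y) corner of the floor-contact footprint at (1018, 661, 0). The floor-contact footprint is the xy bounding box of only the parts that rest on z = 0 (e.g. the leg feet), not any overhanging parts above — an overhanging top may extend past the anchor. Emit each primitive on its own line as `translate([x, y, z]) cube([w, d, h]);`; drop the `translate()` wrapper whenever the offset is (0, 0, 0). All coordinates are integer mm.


translate([129, 461, 0]) cube([47, 200, 2156]);
translate([971, 461, 0]) cube([47, 200, 2156]);
translate([129, 461, 2156]) cube([889, 200, 83]);


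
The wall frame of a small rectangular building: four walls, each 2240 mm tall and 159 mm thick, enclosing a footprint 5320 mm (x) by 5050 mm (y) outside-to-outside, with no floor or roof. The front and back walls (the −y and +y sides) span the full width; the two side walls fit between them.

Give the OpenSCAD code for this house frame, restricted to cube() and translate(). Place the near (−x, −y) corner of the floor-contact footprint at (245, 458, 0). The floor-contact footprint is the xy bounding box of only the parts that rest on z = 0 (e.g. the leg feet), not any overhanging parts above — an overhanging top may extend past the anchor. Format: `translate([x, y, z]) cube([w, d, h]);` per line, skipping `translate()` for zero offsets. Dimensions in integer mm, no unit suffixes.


translate([245, 458, 0]) cube([5320, 159, 2240]);
translate([245, 5349, 0]) cube([5320, 159, 2240]);
translate([245, 617, 0]) cube([159, 4732, 2240]);
translate([5406, 617, 0]) cube([159, 4732, 2240]);


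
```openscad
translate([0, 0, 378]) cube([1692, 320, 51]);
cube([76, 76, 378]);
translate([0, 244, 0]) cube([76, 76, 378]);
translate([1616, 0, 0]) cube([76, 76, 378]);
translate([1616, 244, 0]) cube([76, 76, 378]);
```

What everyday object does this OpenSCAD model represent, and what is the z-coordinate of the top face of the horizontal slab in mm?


A bench. The seat-top height is 429 mm.

A long slab on four corner posts — a bench. The slab sits at z = 378 with thickness 51, so the top is 378 + 51 = 429 mm.


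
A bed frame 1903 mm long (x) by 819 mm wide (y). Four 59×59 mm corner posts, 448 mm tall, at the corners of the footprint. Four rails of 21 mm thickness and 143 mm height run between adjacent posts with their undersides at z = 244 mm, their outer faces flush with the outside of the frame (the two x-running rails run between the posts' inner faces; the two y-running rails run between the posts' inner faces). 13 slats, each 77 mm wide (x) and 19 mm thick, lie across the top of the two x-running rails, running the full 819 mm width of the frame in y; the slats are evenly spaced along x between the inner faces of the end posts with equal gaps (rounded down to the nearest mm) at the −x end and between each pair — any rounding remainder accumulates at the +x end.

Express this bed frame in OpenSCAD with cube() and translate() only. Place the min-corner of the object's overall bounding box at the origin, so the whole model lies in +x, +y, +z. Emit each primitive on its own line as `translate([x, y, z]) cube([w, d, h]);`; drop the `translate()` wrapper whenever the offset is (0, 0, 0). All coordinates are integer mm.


cube([59, 59, 448]);
translate([0, 760, 0]) cube([59, 59, 448]);
translate([1844, 0, 0]) cube([59, 59, 448]);
translate([1844, 760, 0]) cube([59, 59, 448]);
translate([59, 0, 244]) cube([1785, 21, 143]);
translate([59, 798, 244]) cube([1785, 21, 143]);
translate([0, 59, 244]) cube([21, 701, 143]);
translate([1882, 59, 244]) cube([21, 701, 143]);
translate([115, 0, 387]) cube([77, 819, 19]);
translate([248, 0, 387]) cube([77, 819, 19]);
translate([381, 0, 387]) cube([77, 819, 19]);
translate([514, 0, 387]) cube([77, 819, 19]);
translate([647, 0, 387]) cube([77, 819, 19]);
translate([780, 0, 387]) cube([77, 819, 19]);
translate([913, 0, 387]) cube([77, 819, 19]);
translate([1046, 0, 387]) cube([77, 819, 19]);
translate([1179, 0, 387]) cube([77, 819, 19]);
translate([1312, 0, 387]) cube([77, 819, 19]);
translate([1445, 0, 387]) cube([77, 819, 19]);
translate([1578, 0, 387]) cube([77, 819, 19]);
translate([1711, 0, 387]) cube([77, 819, 19]);


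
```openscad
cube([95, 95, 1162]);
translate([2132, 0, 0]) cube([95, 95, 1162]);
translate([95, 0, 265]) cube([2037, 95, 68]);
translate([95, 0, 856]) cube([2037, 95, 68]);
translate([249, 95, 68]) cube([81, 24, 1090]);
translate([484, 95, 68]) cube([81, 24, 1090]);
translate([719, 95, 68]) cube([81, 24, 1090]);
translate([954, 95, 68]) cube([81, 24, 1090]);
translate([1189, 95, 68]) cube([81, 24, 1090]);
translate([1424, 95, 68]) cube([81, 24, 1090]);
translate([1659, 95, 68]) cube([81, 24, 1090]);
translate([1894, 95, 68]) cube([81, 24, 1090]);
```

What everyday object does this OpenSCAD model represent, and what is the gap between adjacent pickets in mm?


A fence section. The picket gap is 154 mm.

Two posts, two rails, 8 pickets — a fence section. Span 2037 mm holds 8 pickets of 81 mm with 9 equal gaps: ⌊(2037 − 8·81) / 9⌋ = 154 mm.


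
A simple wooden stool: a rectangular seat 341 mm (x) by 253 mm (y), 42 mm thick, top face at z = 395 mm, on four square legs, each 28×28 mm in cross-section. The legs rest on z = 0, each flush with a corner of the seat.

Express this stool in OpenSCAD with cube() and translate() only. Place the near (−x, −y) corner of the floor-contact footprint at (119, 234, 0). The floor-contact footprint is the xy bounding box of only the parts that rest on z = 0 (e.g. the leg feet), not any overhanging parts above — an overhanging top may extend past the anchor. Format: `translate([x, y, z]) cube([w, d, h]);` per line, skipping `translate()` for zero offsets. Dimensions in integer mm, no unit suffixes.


translate([119, 234, 353]) cube([341, 253, 42]);
translate([119, 234, 0]) cube([28, 28, 353]);
translate([432, 234, 0]) cube([28, 28, 353]);
translate([119, 459, 0]) cube([28, 28, 353]);
translate([432, 459, 0]) cube([28, 28, 353]);


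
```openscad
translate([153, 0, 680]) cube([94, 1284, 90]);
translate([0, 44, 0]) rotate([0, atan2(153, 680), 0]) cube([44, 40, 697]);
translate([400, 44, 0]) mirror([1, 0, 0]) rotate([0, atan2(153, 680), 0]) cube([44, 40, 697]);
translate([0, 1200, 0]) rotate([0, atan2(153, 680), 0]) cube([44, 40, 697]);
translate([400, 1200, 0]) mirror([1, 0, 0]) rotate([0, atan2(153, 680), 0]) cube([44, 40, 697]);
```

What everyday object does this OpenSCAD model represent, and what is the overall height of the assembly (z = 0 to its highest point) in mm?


A sawhorse. The overall height is 770 mm.

A beam across two mirrored pairs of raked legs — a sawhorse. The beam's underside is at z = 680 (matching the legs' vertical rise in atan2(153, 680)) and the beam is 90 mm tall, so its top is at 680 + 90 = 770 mm. The raked legs top out at the beam's underside, so that is the highest point.


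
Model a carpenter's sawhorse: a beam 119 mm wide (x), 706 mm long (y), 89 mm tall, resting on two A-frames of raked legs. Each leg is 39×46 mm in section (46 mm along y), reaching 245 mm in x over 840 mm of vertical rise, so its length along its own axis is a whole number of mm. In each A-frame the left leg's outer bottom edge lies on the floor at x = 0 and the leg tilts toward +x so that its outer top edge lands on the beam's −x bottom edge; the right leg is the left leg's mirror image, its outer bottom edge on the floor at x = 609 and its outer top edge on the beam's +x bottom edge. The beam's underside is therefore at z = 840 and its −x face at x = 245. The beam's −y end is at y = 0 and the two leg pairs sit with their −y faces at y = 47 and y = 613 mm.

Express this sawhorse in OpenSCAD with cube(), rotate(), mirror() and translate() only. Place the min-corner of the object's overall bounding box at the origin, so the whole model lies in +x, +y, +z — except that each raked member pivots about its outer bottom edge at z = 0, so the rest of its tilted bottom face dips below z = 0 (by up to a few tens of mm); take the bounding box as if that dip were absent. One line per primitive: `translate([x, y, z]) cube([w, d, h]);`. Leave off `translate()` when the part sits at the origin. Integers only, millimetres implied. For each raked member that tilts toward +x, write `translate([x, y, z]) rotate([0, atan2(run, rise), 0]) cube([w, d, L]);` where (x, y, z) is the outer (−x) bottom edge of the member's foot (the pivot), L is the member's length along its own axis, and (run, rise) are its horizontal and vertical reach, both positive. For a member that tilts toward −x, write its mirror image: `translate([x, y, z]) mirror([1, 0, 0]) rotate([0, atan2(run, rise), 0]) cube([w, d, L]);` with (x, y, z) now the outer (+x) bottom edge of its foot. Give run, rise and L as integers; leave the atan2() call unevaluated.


translate([245, 0, 840]) cube([119, 706, 89]);
translate([0, 47, 0]) rotate([0, atan2(245, 840), 0]) cube([39, 46, 875]);
translate([609, 47, 0]) mirror([1, 0, 0]) rotate([0, atan2(245, 840), 0]) cube([39, 46, 875]);
translate([0, 613, 0]) rotate([0, atan2(245, 840), 0]) cube([39, 46, 875]);
translate([609, 613, 0]) mirror([1, 0, 0]) rotate([0, atan2(245, 840), 0]) cube([39, 46, 875]);


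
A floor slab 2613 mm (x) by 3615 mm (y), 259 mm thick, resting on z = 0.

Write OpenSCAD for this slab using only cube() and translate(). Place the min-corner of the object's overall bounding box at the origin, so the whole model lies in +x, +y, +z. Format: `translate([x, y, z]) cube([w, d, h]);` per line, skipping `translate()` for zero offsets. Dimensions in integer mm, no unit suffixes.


cube([2613, 3615, 259]);


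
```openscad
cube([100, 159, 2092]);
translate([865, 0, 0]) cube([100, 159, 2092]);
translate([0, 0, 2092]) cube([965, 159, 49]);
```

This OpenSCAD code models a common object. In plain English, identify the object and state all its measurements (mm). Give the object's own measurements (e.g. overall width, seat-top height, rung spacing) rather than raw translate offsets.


A door frame. The clear opening is 765 mm wide and 2092 mm high. Two 100 mm wide jambs, 159 mm deep, stand either side of the opening from the floor to the top of the opening. A 49 mm thick head sits across the top of both jambs, spanning the full outside width of the frame.


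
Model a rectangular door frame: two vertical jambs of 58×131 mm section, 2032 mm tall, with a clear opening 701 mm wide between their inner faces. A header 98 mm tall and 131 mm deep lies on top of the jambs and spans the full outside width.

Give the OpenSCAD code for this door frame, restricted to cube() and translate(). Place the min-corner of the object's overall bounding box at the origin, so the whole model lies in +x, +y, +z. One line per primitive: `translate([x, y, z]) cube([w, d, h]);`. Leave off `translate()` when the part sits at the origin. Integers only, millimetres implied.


cube([58, 131, 2032]);
translate([759, 0, 0]) cube([58, 131, 2032]);
translate([0, 0, 2032]) cube([817, 131, 98]);


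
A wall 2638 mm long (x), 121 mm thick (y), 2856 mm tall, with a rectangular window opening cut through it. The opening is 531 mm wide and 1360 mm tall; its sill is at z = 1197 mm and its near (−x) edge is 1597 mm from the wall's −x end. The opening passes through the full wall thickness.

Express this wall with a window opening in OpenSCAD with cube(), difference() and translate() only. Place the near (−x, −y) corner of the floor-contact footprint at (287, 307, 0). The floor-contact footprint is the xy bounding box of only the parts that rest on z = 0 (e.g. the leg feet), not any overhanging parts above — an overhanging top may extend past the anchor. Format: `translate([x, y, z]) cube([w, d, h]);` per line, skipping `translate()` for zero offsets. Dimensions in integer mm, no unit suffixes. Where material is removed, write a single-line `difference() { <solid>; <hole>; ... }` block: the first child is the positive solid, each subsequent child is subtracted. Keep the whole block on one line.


difference() { translate([287, 307, 0]) cube([2638, 121, 2856]); translate([1884, 307, 1197]) cube([531, 121, 1360]); }


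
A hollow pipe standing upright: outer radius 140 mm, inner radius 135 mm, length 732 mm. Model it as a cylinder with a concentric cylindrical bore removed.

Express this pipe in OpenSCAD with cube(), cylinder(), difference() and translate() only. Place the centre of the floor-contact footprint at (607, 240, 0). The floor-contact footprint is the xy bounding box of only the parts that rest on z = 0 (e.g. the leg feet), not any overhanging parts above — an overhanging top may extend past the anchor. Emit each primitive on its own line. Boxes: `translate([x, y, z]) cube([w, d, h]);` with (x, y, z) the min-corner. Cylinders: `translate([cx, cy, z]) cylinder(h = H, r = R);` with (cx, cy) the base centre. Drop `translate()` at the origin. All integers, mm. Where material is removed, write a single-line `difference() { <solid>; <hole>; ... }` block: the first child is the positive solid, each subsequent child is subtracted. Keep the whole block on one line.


difference() { translate([607, 240, 0]) cylinder(h = 732, r = 140); translate([607, 240, 0]) cylinder(h = 732, r = 135); }


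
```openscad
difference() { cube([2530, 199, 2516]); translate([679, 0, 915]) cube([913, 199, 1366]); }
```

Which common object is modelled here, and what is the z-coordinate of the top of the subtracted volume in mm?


A wall with a window opening. The window head height is 2281 mm.

A wall with a rectangular opening subtracted — a window. Sill at z = 915, opening 1366 mm tall, so the head is at 915 + 1366 = 2281 mm.


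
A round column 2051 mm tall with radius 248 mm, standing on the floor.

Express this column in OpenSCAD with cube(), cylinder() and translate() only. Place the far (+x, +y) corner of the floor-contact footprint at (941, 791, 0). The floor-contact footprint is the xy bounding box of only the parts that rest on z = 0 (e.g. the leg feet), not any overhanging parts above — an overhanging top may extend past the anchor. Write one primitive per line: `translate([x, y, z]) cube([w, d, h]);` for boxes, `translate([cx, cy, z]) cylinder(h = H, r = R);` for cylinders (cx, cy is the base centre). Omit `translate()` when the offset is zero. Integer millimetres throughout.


translate([693, 543, 0]) cylinder(h = 2051, r = 248);
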